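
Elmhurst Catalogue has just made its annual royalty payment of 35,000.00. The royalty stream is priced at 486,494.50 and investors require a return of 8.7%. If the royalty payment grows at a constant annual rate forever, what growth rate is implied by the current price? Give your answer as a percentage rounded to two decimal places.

P = D₀(1+g)/(r−g) ⇒ P(r−g) = D₀(1+g) ⇒ g(P+D₀) = P·r − D₀
g = (P·r − D₀)/(P + D₀) = (486,494.50×0.087 − 35,000.00) / (486,494.50 + 35,000.00) = 0.014046

1.40%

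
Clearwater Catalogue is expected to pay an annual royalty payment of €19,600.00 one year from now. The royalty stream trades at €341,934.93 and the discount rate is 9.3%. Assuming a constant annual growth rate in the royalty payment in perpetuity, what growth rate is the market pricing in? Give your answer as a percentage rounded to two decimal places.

3.57%

P = D₁/(r−g) ⇒ g = r − D₁/P = 0.093 − €19,600.00/€341,934.93 = 0.035679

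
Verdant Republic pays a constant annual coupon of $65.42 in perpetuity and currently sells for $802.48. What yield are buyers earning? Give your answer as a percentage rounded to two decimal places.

8.15%

P = C/r ⇒ r = C/P = $65.42/$802.48 = 0.081522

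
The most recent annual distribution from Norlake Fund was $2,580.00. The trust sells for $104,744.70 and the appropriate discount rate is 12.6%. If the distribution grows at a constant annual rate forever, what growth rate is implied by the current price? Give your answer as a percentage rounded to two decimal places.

P = D₀(1+g)/(r−g) ⇒ P(r−g) = D₀(1+g) ⇒ g(P+D₀) = P·r − D₀
g = (P·r − D₀)/(P + D₀) = ($104,744.70×0.126 − $2,580.00) / ($104,744.70 + $2,580.00) = 0.098932

9.89%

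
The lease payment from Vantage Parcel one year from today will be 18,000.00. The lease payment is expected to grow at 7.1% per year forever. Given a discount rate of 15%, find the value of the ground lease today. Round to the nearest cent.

227848.10

Growing perpetuity: P = D₁ / (r − g) = 18,000.0000 / (0.15 − 0.071) = 227,848.10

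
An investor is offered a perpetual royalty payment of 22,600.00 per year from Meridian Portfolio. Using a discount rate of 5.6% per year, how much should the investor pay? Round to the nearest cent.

403571.43

Level perpetuity: PV = C / r = 22,600.00 / 0.056 = 403,571.43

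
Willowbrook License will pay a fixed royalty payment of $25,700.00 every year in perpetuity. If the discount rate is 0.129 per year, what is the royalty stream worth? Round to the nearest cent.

Level perpetuity: PV = C / r = $25,700.00 / 0.129 = $199,224.81

$199224.81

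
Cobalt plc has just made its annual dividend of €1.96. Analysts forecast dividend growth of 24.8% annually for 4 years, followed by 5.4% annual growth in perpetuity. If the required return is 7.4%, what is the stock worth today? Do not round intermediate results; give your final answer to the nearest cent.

€199.90

D_1 = 2.44608
D_2 = 3.05271
D_3 = 3.80978
D_4 = 4.75460
Terminal value at year 4: TV = D_4×(1+g_2)/(r−g_2) = 5.01135/0.02 = 250.56767
P_0 = D_1/(1+r)^1 + D_2/(1+r)^2 + D_3/(1+r)^3 + D_4/(1+r)^4 + TV/(1+r)^4
    = 2.27754 + 2.64653 + 3.07530 + 3.57353 + 188.32497 = 199.89786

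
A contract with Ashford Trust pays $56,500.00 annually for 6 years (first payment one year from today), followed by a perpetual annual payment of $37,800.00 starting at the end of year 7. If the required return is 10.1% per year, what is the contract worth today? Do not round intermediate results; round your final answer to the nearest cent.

$455462.68

PV of 6-year annuity: $56,500.00 × [1 − (1+0.101)^−6] / 0.101 = 245352.78596
Perpetuity value at year 6: $37,800.00 / 0.101 = 374257.42574
PV of perpetuity: 374257.42574 / (1+0.101)^6 = 210109.89814
Total PV = 245352.78596 + 210109.89814 = 455462.68411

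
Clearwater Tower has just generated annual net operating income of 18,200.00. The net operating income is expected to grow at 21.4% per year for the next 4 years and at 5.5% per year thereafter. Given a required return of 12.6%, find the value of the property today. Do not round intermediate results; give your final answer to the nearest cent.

D_1 = 22094.80000
D_2 = 26823.08720
D_3 = 32563.22786
D_4 = 39531.75862
Terminal value at year 4: TV = D_4×(1+g_2)/(r−g_2) = 41706.00535/0.071 = 587408.52602
P_0 = D_1/(1+r)^1 + D_2/(1+r)^2 + D_3/(1+r)^3 + D_4/(1+r)^4 + TV/(1+r)^4
    = 19622.38011 + 21155.92313 + 22809.31677 + 24591.92767 + 365415.26333 = 453594.81101

453594.81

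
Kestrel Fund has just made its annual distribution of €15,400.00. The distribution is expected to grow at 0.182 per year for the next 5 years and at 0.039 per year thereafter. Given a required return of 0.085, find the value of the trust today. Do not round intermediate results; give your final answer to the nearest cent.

€634008.85

D_1 = 18202.80000
D_2 = 21515.70960
D_3 = 25431.56875
D_4 = 30060.11426
D_5 = 35531.05505
Terminal value at year 5: TV = D_5×(1+g_2)/(r−g_2) = 36916.76620/0.046 = 802538.39568
P_0 = D_1/(1+r)^1 + D_2/(1+r)^2 + D_3/(1+r)^3 + D_4/(1+r)^4 + D_5/(1+r)^5 + TV/(1+r)^5
    = 16776.77419 + 18276.63327 + 19910.58113 + 21690.60543 + 23629.76555 + 533724.48706 = 634008.84663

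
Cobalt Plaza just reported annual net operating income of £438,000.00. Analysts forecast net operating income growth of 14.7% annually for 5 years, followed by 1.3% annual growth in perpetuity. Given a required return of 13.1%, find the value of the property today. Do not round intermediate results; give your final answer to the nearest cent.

D_1 = 502386.00000
D_2 = 576236.74200
D_3 = 660943.54307
D_4 = 758102.24391
D_5 = 869543.27376
Terminal value at year 5: TV = D_5×(1+g_2)/(r−g_2) = 880847.33632/0.118 = 7464807.93491
P_0 = D_1/(1+r)^1 + D_2/(1+r)^2 + D_3/(1+r)^3 + D_4/(1+r)^4 + D_5/(1+r)^5 + TV/(1+r)^5
    = 444196.28647 + 450480.23040 + 456853.07186 + 463316.06845 + 469870.49559 + 4033718.74606 = 6318434.89883

£6318434.90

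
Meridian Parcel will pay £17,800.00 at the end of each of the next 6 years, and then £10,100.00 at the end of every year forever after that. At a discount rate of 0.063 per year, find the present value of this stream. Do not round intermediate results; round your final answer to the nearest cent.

£197826.58

PV of 6-year annuity: £17,800.00 × [1 − (1+0.063)^−6] / 0.063 = 86709.39314
Perpetuity value at year 6: £10,100.00 / 0.063 = 160317.46032
PV of perpetuity: 160317.46032 / (1+0.063)^6 = 111117.18668
Total PV = 86709.39314 + 111117.18668 = 197826.57982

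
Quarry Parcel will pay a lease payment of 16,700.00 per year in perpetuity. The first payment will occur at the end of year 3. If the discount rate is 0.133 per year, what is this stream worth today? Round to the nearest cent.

Value at end of year 2: C / r = 16,700.00 / 0.133 = 125,563.9098
Discount to today: PV = 125,563.9098 / (1 + 0.133)^2 = 125,563.9098 / 1.283689 = 97,814.90

97814.90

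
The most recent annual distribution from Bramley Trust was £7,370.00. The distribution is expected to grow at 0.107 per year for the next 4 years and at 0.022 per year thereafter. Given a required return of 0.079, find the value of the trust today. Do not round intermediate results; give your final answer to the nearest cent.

D_1 = 8158.59000
D_2 = 9031.55913
D_3 = 9997.93596
D_4 = 11067.71510
Terminal value at year 4: TV = D_4×(1+g_2)/(r−g_2) = 11311.20484/0.057 = 198442.19012
P_0 = D_1/(1+r)^1 + D_2/(1+r)^2 + D_3/(1+r)^3 + D_4/(1+r)^4 + TV/(1+r)^4
    = 7561.25116 + 7757.46528 + 7958.77114 + 8165.30088 + 146402.41231 = 177845.20077

£177845.20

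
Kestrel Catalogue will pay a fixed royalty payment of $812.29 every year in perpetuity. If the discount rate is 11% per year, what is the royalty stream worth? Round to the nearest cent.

$7384.45

Level perpetuity: PV = C / r = $812.29 / 0.11 = $7,384.45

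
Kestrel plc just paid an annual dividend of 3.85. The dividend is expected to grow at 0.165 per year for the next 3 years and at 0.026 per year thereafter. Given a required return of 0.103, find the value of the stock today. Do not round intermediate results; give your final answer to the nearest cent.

73.34

D_1 = 4.48525
D_2 = 5.22532
D_3 = 6.08749
Terminal value at year 3: TV = D_3×(1+g_2)/(r−g_2) = 6.24577/0.077 = 81.11387
P_0 = D_1/(1+r)^1 + D_2/(1+r)^2 + D_3/(1+r)^3 + TV/(1+r)^3
    = 4.06641 + 4.29498 + 4.53641 + 60.44614 = 73.34394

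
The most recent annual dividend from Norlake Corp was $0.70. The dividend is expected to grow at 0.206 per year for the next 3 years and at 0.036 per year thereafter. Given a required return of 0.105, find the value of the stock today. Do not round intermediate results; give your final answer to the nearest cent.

D_1 = 0.84420
D_2 = 1.01811
D_3 = 1.22783
Terminal value at year 3: TV = D_3×(1+g_2)/(r−g_2) = 1.27204/0.069 = 18.43532
P_0 = D_1/(1+r)^1 + D_2/(1+r)^2 + D_3/(1+r)^3 + TV/(1+r)^3
    = 0.76398 + 0.83381 + 0.91002 + 13.66356 = 16.17138

$16.17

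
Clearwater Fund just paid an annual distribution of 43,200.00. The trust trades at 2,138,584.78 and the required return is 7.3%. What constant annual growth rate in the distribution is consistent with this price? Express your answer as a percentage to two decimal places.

5.18%

P = D₀(1+g)/(r−g) ⇒ P(r−g) = D₀(1+g) ⇒ g(P+D₀) = P·r − D₀
g = (P·r − D₀)/(P + D₀) = (2,138,584.78×0.073 − 43,200.00) / (2,138,584.78 + 43,200.00) = 0.051754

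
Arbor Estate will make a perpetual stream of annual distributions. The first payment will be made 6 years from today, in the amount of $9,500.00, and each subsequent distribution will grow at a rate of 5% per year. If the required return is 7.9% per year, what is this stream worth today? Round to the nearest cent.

$223984.72

Value at end of year 5: C₁ / (r − g) = $9,500.00 / (0.079 − 0.05) = $327,586.2069
Discount to today: PV = $327,586.2069 / (1 + 0.079)^5 = $327,586.2069 / 1.462538 = $223,984.72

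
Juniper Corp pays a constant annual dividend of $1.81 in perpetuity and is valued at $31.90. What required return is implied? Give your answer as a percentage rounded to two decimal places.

5.67%

P = C/r ⇒ r = C/P = $1.81/$31.90 = 0.056740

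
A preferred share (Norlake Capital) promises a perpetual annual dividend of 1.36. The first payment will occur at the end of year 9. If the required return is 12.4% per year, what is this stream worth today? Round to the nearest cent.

4.31

Value at end of year 8: C / r = 1.36 / 0.124 = 10.9677
Discount to today: PV = 10.9677 / (1 + 0.124)^8 = 10.9677 / 2.547596 = 4.31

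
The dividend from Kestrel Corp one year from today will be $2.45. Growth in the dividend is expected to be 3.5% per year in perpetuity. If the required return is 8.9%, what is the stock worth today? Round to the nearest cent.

Growing perpetuity: P = D₁ / (r − g) = $2.4500 / (0.089 − 0.035) = $45.37

$45.37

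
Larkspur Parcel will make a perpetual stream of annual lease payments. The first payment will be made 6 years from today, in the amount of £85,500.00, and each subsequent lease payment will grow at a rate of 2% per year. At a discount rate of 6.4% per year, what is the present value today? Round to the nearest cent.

£1424968.61

Value at end of year 5: C₁ / (r − g) = £85,500.00 / (0.064 − 0.02) = £1,943,181.8182
Discount to today: PV = £1,943,181.8182 / (1 + 0.064)^5 = £1,943,181.8182 / 1.363666 = £1,424,968.61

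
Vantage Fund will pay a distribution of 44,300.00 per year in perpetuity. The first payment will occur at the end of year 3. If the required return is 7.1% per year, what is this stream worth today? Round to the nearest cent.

Value at end of year 2: C / r = 44,300.00 / 0.071 = 623,943.6620
Discount to today: PV = 623,943.6620 / (1 + 0.071)^2 = 623,943.6620 / 1.147041 = 543,959.34

543959.34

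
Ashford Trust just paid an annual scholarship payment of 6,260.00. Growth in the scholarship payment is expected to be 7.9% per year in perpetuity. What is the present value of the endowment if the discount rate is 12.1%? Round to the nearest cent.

160822.38

D₁ = D₀ × (1 + g) = 6,260.00 × 1.079 = 6,754.5400
Growing perpetuity: P = D₁ / (r − g) = 6,754.5400 / (0.121 − 0.079) = 160,822.38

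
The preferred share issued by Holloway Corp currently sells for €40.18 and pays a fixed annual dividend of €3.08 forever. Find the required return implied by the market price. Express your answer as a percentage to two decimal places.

P = C/r ⇒ r = C/P = €3.08/€40.18 = 0.076655

7.67%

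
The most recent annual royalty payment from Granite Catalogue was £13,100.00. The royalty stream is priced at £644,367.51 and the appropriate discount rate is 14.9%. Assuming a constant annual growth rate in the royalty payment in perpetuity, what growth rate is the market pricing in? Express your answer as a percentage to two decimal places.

12.61%

P = D₀(1+g)/(r−g) ⇒ P(r−g) = D₀(1+g) ⇒ g(P+D₀) = P·r − D₀
g = (P·r − D₀)/(P + D₀) = (£644,367.51×0.149 − £13,100.00) / (£644,367.51 + £13,100.00) = 0.126106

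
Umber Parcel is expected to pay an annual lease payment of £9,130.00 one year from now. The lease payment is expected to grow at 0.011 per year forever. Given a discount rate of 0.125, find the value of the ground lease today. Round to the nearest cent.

£80087.72

Growing perpetuity: P = D₁ / (r − g) = £9,130.0000 / (0.125 − 0.011) = £80,087.72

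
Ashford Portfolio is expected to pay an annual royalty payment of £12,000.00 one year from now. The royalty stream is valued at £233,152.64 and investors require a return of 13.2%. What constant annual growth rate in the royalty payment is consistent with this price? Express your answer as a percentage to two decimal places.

8.05%

P = D₁/(r−g) ⇒ g = r − D₁/P = 0.132 − £12,000.00/£233,152.64 = 0.080532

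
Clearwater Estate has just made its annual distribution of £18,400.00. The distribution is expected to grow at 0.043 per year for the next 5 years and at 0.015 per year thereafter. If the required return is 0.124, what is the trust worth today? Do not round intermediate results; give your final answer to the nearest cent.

£191803.04

D_1 = 19191.20000
D_2 = 20016.42160
D_3 = 20877.12773
D_4 = 21774.84422
D_5 = 22711.16252
Terminal value at year 5: TV = D_5×(1+g_2)/(r−g_2) = 23051.82996/0.109 = 211484.67854
P_0 = D_1/(1+r)^1 + D_2/(1+r)^2 + D_3/(1+r)^3 + D_4/(1+r)^4 + D_5/(1+r)^5 + TV/(1+r)^5
    = 17074.02135 + 15843.59811 + 14701.84415 + 13642.36962 + 12659.24511 + 117881.96139 = 191803.03973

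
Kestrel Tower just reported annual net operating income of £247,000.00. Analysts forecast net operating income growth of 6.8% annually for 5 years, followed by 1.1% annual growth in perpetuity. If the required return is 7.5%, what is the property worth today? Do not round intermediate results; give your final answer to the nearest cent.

D_1 = 263796.00000
D_2 = 281734.12800
D_3 = 300892.04870
D_4 = 321352.70802
D_5 = 343204.69216
Terminal value at year 5: TV = D_5×(1+g_2)/(r−g_2) = 346979.94377/0.064 = 5421561.62148
P_0 = D_1/(1+r)^1 + D_2/(1+r)^2 + D_3/(1+r)^3 + D_4/(1+r)^4 + D_5/(1+r)^5 + TV/(1+r)^5
    = 245391.62791 + 243793.72893 + 242206.23489 + 240629.07801 + 239062.19099 + 3776435.54826 = 4987518.40898

£4987518.41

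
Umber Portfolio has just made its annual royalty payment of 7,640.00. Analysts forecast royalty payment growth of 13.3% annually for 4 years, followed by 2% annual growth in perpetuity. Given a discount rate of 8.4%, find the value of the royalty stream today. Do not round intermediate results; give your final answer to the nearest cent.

179490.06

D_1 = 8656.12000
D_2 = 9807.38396
D_3 = 11111.76603
D_4 = 12589.63091
Terminal value at year 4: TV = D_4×(1+g_2)/(r−g_2) = 12841.42353/0.064 = 200647.24260
P_0 = D_1/(1+r)^1 + D_2/(1+r)^2 + D_3/(1+r)^3 + D_4/(1+r)^4 + TV/(1+r)^4
    = 7985.35055 + 8346.31197 + 8723.58991 + 9117.92193 + 145316.88072 = 179490.05508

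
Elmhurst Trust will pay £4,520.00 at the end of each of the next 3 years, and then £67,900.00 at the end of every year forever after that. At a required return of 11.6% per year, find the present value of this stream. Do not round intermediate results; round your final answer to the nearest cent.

£432064.27

PV of 3-year annuity: £4,520.00 × [1 − (1+0.116)^−3] / 0.116 = 10931.33697
Perpetuity value at year 3: £67,900.00 / 0.116 = 585344.82759
PV of perpetuity: 585344.82759 / (1+0.116)^3 = 421132.92937
Total PV = 10931.33697 + 421132.92937 = 432064.26633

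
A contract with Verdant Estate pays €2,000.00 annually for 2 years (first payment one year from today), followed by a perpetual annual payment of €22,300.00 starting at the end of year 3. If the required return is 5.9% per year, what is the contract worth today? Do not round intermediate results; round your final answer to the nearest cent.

PV of 2-year annuity: €2,000.00 × [1 − (1+0.059)^−2] / 0.059 = 3671.93024
Perpetuity value at year 2: €22,300.00 / 0.059 = 377966.10169
PV of perpetuity: 377966.10169 / (1+0.059)^2 = 337024.07949
Total PV = 3671.93024 + 337024.07949 = 340696.00974

€340696.01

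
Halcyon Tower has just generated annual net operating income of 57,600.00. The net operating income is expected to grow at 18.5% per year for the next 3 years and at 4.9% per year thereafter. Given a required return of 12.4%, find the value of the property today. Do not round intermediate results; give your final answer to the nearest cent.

1136288.95

D_1 = 68256.00000
D_2 = 80883.36000
D_3 = 95846.78160
Terminal value at year 3: TV = D_3×(1+g_2)/(r−g_2) = 100543.27390/0.075 = 1340576.98531
P_0 = D_1/(1+r)^1 + D_2/(1+r)^2 + D_3/(1+r)^3 + TV/(1+r)^3
    = 60725.97865 + 64021.60560 + 67496.08776 + 944045.28077 = 1136288.95277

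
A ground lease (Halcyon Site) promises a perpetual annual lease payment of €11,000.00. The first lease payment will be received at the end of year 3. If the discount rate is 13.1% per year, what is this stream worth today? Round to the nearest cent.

€65644.17

Value at end of year 2: C / r = €11,000.00 / 0.131 = €83,969.4656
Discount to today: PV = €83,969.4656 / (1 + 0.131)^2 = €83,969.4656 / 1.279161 = €65,644.17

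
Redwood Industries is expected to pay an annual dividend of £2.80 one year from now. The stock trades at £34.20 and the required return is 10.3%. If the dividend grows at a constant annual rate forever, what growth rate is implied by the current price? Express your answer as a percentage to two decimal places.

P = D₁/(r−g) ⇒ g = r − D₁/P = 0.103 − £2.80/£34.20 = 0.021129

2.11%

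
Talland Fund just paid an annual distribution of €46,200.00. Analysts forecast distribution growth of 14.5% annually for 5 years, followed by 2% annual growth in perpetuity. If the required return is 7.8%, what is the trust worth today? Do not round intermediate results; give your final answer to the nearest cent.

D_1 = 52899.00000
D_2 = 60569.35500
D_3 = 69351.91148
D_4 = 79407.93864
D_5 = 90922.08974
Terminal value at year 5: TV = D_5×(1+g_2)/(r−g_2) = 92740.53154/0.058 = 1598974.68166
P_0 = D_1/(1+r)^1 + D_2/(1+r)^2 + D_3/(1+r)^3 + D_4/(1+r)^4 + D_5/(1+r)^5 + TV/(1+r)^5
    = 49071.42857 + 52121.32255 + 55360.77396 + 58801.56417 + 62456.20685 + 1098367.77557 = 1376179.07168

€1376179.07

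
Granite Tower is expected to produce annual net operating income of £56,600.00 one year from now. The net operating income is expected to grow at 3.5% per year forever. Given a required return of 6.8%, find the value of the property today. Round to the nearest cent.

£1715151.52

Growing perpetuity: P = D₁ / (r − g) = £56,600.0000 / (0.068 − 0.035) = £1,715,151.52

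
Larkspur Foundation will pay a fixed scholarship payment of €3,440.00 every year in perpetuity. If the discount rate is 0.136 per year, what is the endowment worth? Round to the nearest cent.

Level perpetuity: PV = C / r = €3,440.00 / 0.136 = €25,294.12

€25294.12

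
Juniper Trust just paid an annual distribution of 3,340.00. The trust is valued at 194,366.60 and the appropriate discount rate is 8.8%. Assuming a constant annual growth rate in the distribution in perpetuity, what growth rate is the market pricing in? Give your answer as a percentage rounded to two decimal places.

P = D₀(1+g)/(r−g) ⇒ P(r−g) = D₀(1+g) ⇒ g(P+D₀) = P·r − D₀
g = (P·r − D₀)/(P + D₀) = (194,366.60×0.088 − 3,340.00) / (194,366.60 + 3,340.00) = 0.069620

6.96%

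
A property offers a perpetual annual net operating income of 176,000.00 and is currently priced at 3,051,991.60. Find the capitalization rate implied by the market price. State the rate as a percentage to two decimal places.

5.77%

P = C/r ⇒ r = C/P = 176,000.00/3,051,991.60 = 0.057667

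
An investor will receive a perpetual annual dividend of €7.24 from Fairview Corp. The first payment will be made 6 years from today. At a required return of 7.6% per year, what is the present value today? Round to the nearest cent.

Value at end of year 5: C / r = €7.24 / 0.076 = €95.2632
Discount to today: PV = €95.2632 / (1 + 0.076)^5 = €95.2632 / 1.442319 = €66.05

€66.05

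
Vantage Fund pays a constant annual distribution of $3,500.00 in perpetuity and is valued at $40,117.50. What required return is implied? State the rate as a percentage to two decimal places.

P = C/r ⇒ r = C/P = $3,500.00/$40,117.50 = 0.087244

8.72%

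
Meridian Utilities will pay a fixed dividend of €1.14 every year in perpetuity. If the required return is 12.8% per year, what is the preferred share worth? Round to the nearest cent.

Level perpetuity: PV = C / r = €1.14 / 0.128 = €8.91

€8.91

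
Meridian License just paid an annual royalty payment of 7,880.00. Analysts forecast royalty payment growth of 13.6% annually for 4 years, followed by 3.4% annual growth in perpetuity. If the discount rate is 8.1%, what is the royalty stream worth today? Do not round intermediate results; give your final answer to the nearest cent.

D_1 = 8951.68000
D_2 = 10169.10848
D_3 = 11552.10723
D_4 = 13123.19382
Terminal value at year 4: TV = D_4×(1+g_2)/(r−g_2) = 13569.38241/0.047 = 288710.26397
P_0 = D_1/(1+r)^1 + D_2/(1+r)^2 + D_3/(1+r)^3 + D_4/(1+r)^4 + TV/(1+r)^4
    = 8280.92507 + 8702.24873 + 9145.00884 + 9610.29606 + 211426.51341 = 247164.99212

247164.99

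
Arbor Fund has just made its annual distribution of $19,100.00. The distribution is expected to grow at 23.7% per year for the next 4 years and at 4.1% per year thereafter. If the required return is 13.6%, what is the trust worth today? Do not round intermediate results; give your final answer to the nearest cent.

D_1 = 23626.70000
D_2 = 29226.22790
D_3 = 36152.84391
D_4 = 44721.06792
Terminal value at year 4: TV = D_4×(1+g_2)/(r−g_2) = 46554.63170/0.095 = 490048.75478
P_0 = D_1/(1+r)^1 + D_2/(1+r)^2 + D_3/(1+r)^3 + D_4/(1+r)^4 + TV/(1+r)^4
    = 20798.15141 + 22647.28283 + 24660.81766 + 26853.37275 + 294256.43190 = 389216.05654

$389216.06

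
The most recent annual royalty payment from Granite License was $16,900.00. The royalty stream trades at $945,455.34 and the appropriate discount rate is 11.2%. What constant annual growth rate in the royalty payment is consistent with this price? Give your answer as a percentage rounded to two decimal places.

P = D₀(1+g)/(r−g) ⇒ P(r−g) = D₀(1+g) ⇒ g(P+D₀) = P·r − D₀
g = (P·r − D₀)/(P + D₀) = ($945,455.34×0.112 − $16,900.00) / ($945,455.34 + $16,900.00) = 0.092472

9.25%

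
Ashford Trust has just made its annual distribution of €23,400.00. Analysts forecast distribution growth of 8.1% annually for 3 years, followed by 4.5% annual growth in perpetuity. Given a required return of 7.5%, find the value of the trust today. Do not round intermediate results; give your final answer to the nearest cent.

€899811.05

D_1 = 25295.40000
D_2 = 27344.32740
D_3 = 29559.21792
Terminal value at year 3: TV = D_3×(1+g_2)/(r−g_2) = 30889.38273/0.03 = 1029646.09086
P_0 = D_1/(1+r)^1 + D_2/(1+r)^2 + D_3/(1+r)^3 + TV/(1+r)^3
    = 23530.60465 + 23661.93826 + 23794.00489 + 828824.50369 = 899811.05149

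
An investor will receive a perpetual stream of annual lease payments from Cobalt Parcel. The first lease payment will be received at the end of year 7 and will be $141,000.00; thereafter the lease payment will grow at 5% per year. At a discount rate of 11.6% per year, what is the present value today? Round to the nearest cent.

Value at end of year 6: C₁ / (r − g) = $141,000.00 / (0.116 − 0.05) = $2,136,363.6364
Discount to today: PV = $2,136,363.6364 / (1 + 0.116)^6 = $2,136,363.6364 / 1.931902 = $1,105,834.18

$1105834.18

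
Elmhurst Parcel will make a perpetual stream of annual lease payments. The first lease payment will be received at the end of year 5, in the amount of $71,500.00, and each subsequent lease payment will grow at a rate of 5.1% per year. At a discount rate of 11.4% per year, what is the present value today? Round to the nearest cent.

Value at end of year 4: C₁ / (r − g) = $71,500.00 / (0.114 − 0.051) = $1,134,920.6349
Discount to today: PV = $1,134,920.6349 / (1 + 0.114)^4 = $1,134,920.6349 / 1.540071 = $736,927.44

$736927.44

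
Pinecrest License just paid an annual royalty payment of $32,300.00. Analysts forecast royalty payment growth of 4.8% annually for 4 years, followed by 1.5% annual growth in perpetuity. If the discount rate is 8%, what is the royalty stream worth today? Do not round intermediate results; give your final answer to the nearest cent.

D_1 = 33850.40000
D_2 = 35475.21920
D_3 = 37178.02972
D_4 = 38962.57515
Terminal value at year 4: TV = D_4×(1+g_2)/(r−g_2) = 39547.01378/0.065 = 608415.59655
P_0 = D_1/(1+r)^1 + D_2/(1+r)^2 + D_3/(1+r)^3 + D_4/(1+r)^4 + TV/(1+r)^4
    = 31342.96296 + 30414.28258 + 29513.11865 + 28638.65588 + 447203.62637 = 567112.64644

$567112.65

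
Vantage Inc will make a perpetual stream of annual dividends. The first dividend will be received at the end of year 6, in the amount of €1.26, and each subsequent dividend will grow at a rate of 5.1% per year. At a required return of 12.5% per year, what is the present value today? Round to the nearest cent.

Value at end of year 5: C₁ / (r − g) = €1.26 / (0.125 − 0.051) = €17.0270
Discount to today: PV = €17.0270 / (1 + 0.125)^5 = €17.0270 / 1.802032 = €9.45

€9.45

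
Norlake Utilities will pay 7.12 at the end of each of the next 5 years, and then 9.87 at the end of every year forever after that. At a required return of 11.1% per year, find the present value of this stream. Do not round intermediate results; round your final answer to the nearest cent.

PV of 5-year annuity: 7.12 × [1 − (1+0.111)^−5] / 0.111 = 26.24872
Perpetuity value at year 5: 9.87 / 0.111 = 88.91892
PV of perpetuity: 88.91892 / (1+0.111)^5 = 52.53199
Total PV = 26.24872 + 52.53199 = 78.78072

78.78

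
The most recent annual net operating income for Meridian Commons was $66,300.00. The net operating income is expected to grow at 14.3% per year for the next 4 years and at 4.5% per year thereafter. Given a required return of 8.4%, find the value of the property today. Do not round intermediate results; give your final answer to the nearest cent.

$2499307.29

D_1 = 75780.90000
D_2 = 86617.56870
D_3 = 99003.88102
D_4 = 113161.43601
Terminal value at year 4: TV = D_4×(1+g_2)/(r−g_2) = 118253.70063/0.039 = 3032146.17003
P_0 = D_1/(1+r)^1 + D_2/(1+r)^2 + D_3/(1+r)^3 + D_4/(1+r)^4 + TV/(1+r)^4
    = 69908.57934 + 73713.56659 + 77725.65185 + 81956.10707 + 2196003.38187 = 2499307.28672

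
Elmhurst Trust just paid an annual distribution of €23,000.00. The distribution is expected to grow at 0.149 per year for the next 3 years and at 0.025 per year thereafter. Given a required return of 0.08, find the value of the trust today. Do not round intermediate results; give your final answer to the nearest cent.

€594350.45

D_1 = 26427.00000
D_2 = 30364.62300
D_3 = 34888.95183
Terminal value at year 3: TV = D_3×(1+g_2)/(r−g_2) = 35761.17562/0.055 = 650203.19314
P_0 = D_1/(1+r)^1 + D_2/(1+r)^2 + D_3/(1+r)^3 + TV/(1+r)^3
    = 24469.44444 + 26032.77006 + 27695.97482 + 516152.25793 = 594350.44725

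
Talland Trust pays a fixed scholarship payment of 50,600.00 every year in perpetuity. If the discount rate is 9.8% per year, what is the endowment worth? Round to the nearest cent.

516326.53

Level perpetuity: PV = C / r = 50,600.00 / 0.098 = 516,326.53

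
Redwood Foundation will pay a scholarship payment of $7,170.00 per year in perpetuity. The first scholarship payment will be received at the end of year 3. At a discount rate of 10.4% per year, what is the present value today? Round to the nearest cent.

Value at end of year 2: C / r = $7,170.00 / 0.104 = $68,942.3077
Discount to today: PV = $68,942.3077 / (1 + 0.104)^2 = $68,942.3077 / 1.218816 = $56,564.98

$56564.98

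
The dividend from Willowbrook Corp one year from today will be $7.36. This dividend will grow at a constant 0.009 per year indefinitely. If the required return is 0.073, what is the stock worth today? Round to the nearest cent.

Growing perpetuity: P = D₁ / (r − g) = $7.3600 / (0.073 − 0.009) = $115.00

$115.00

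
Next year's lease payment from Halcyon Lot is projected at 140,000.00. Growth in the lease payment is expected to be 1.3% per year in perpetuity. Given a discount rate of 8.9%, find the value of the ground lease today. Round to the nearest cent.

1842105.26

Growing perpetuity: P = D₁ / (r − g) = 140,000.0000 / (0.089 − 0.013) = 1,842,105.26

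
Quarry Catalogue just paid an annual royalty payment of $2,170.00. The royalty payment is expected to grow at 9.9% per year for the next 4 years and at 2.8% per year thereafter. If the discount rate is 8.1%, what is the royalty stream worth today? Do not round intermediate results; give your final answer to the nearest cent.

$54011.40

D_1 = 2384.83000
D_2 = 2620.92817
D_3 = 2880.40006
D_4 = 3165.55966
Terminal value at year 4: TV = D_4×(1+g_2)/(r−g_2) = 3254.19534/0.053 = 61399.91199
P_0 = D_1/(1+r)^1 + D_2/(1+r)^2 + D_3/(1+r)^3 + D_4/(1+r)^4 + TV/(1+r)^4
    = 2206.13321 + 2242.86808 + 2280.21464 + 2318.18306 + 44964.00348 = 54011.40247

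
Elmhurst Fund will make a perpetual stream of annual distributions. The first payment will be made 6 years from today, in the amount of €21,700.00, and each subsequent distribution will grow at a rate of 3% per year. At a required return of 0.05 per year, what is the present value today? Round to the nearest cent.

Value at end of year 5: C₁ / (r − g) = €21,700.00 / (0.05 − 0.03) = €1,085,000.0000
Discount to today: PV = €1,085,000.0000 / (1 + 0.05)^5 = €1,085,000.0000 / 1.276282 = €850,125.89

€850125.89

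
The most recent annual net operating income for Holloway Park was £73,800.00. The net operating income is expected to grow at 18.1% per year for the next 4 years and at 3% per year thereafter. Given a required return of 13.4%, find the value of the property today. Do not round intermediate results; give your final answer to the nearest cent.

D_1 = 87157.80000
D_2 = 102933.36180
D_3 = 121564.30029
D_4 = 143567.43864
Terminal value at year 4: TV = D_4×(1+g_2)/(r−g_2) = 147874.46180/0.104 = 1421869.82497
P_0 = D_1/(1+r)^1 + D_2/(1+r)^2 + D_3/(1+r)^3 + D_4/(1+r)^4 + TV/(1+r)^4
    = 76858.73016 + 80044.23308 + 83361.76303 + 86816.79201 + 859820.15160 = 1186901.66987

£1186901.67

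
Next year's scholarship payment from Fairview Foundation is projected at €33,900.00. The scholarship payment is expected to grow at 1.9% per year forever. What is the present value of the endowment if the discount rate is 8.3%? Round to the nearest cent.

€529687.50

Growing perpetuity: P = D₁ / (r − g) = €33,900.0000 / (0.083 − 0.019) = €529,687.50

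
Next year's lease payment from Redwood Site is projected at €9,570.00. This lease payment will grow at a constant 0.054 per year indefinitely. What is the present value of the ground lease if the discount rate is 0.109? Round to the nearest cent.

Growing perpetuity: P = D₁ / (r − g) = €9,570.0000 / (0.109 − 0.054) = €174,000.00

€174000.00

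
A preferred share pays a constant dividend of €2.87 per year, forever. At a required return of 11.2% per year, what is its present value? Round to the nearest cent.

Level perpetuity: PV = C / r = €2.87 / 0.112 = €25.63

€25.63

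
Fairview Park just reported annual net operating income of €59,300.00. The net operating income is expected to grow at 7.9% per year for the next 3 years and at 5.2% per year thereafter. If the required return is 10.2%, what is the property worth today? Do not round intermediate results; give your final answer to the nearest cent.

€1341746.94

D_1 = 63984.70000
D_2 = 69039.49130
D_3 = 74493.61111
Terminal value at year 3: TV = D_3×(1+g_2)/(r−g_2) = 78367.27889/0.05 = 1567345.57781
P_0 = D_1/(1+r)^1 + D_2/(1+r)^2 + D_3/(1+r)^3 + TV/(1+r)^3
    = 58062.34120 + 56850.51375 + 55663.97853 + 1171170.10820 = 1341746.94167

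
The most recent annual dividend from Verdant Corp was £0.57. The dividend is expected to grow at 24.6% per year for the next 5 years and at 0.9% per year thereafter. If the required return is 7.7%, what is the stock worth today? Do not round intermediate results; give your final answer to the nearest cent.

D_1 = 0.71022
D_2 = 0.88493
D_3 = 1.10263
D_4 = 1.37387
D_5 = 1.71185
Terminal value at year 5: TV = D_5×(1+g_2)/(r−g_2) = 1.72725/0.068 = 25.40080
P_0 = D_1/(1+r)^1 + D_2/(1+r)^2 + D_3/(1+r)^3 + D_4/(1+r)^4 + D_5/(1+r)^5 + TV/(1+r)^5
    = 0.65944 + 0.76292 + 0.88264 + 1.02114 + 1.18137 + 17.52947 = 22.03698

£22.04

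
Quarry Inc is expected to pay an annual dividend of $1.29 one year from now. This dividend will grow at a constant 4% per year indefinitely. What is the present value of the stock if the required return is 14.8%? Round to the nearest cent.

$11.94

Growing perpetuity: P = D₁ / (r − g) = $1.2900 / (0.148 − 0.04) = $11.94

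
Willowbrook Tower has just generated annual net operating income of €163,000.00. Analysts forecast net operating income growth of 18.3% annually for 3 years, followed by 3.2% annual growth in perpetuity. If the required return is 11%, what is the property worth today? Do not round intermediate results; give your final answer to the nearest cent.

€3166891.45

D_1 = 192829.00000
D_2 = 228116.70700
D_3 = 269862.06438
Terminal value at year 3: TV = D_3×(1+g_2)/(r−g_2) = 278497.65044/0.078 = 3570482.69796
P_0 = D_1/(1+r)^1 + D_2/(1+r)^2 + D_3/(1+r)^3 + TV/(1+r)^3
    = 173719.81982 + 185144.63680 + 197320.81562 + 2610706.17584 = 3166891.44807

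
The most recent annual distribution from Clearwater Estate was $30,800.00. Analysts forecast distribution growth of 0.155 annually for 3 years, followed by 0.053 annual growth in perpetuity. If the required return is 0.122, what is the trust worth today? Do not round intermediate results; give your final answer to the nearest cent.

$610682.86

D_1 = 35574.00000
D_2 = 41087.97000
D_3 = 47456.60535
Terminal value at year 3: TV = D_3×(1+g_2)/(r−g_2) = 49971.80543/0.069 = 724229.06425
P_0 = D_1/(1+r)^1 + D_2/(1+r)^2 + D_3/(1+r)^3 + TV/(1+r)^3
    = 31705.88235 + 32638.40830 + 33598.36149 + 512740.21230 = 610682.86445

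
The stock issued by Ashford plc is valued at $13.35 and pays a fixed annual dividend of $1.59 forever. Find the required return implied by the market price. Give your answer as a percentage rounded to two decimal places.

11.91%

P = C/r ⇒ r = C/P = $1.59/$13.35 = 0.119101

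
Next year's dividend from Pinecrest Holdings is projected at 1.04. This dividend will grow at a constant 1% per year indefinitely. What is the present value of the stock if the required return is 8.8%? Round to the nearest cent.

Growing perpetuity: P = D₁ / (r − g) = 1.0400 / (0.088 − 0.01) = 13.33

13.33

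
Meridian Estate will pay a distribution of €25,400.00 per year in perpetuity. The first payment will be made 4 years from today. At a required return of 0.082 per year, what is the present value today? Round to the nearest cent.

Value at end of year 3: C / r = €25,400.00 / 0.082 = €309,756.0976
Discount to today: PV = €309,756.0976 / (1 + 0.082)^3 = €309,756.0976 / 1.266723 = €244,533.34

€244533.34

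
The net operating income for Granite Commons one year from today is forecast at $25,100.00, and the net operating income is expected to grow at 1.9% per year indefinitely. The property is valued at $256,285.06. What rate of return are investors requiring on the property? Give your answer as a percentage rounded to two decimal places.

11.69%

P = D₁/(r − g) ⇒ r = D₁/P + g = $25,100.0000/$256,285.06 + 0.019 = 0.097938 + 0.019 = 0.116938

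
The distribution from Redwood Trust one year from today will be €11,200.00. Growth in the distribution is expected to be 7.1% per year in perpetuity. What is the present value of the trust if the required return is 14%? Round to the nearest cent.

Growing perpetuity: P = D₁ / (r − g) = €11,200.0000 / (0.14 − 0.071) = €162,318.84

€162318.84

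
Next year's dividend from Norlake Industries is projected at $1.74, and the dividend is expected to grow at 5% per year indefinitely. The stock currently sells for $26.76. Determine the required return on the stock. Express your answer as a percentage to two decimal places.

P = D₁/(r − g) ⇒ r = D₁/P + g = $1.7400/$26.76 + 0.05 = 0.065022 + 0.05 = 0.115022

11.50%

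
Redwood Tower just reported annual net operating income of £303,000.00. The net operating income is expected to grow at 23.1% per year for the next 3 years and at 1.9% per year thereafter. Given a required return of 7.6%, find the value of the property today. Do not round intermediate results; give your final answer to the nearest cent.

D_1 = 372993.00000
D_2 = 459154.38300
D_3 = 565219.04547
Terminal value at year 3: TV = D_3×(1+g_2)/(r−g_2) = 575958.20734/0.057 = 10104529.95328
P_0 = D_1/(1+r)^1 + D_2/(1+r)^2 + D_3/(1+r)^3 + TV/(1+r)^3
    = 346647.76952 + 396583.08947 + 453711.69437 + 8111091.51868 = 9308034.07204

£9308034.07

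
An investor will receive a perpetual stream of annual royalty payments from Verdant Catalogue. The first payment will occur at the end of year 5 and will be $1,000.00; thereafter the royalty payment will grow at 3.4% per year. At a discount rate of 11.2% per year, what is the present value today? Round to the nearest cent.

Value at end of year 4: C₁ / (r − g) = $1,000.00 / (0.112 − 0.034) = $12,820.5128
Discount to today: PV = $12,820.5128 / (1 + 0.112)^4 = $12,820.5128 / 1.529041 = $8,384.68

$8384.68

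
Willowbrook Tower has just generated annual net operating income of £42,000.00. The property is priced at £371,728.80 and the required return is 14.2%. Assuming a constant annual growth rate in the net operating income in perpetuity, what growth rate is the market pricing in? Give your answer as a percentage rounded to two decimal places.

2.61%

P = D₀(1+g)/(r−g) ⇒ P(r−g) = D₀(1+g) ⇒ g(P+D₀) = P·r − D₀
g = (P·r − D₀)/(P + D₀) = (£371,728.80×0.142 − £42,000.00) / (£371,728.80 + £42,000.00) = 0.026069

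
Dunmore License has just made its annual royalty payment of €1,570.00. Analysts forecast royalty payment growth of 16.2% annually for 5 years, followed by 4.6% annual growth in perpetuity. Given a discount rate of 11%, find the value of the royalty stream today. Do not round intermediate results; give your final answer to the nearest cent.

€41284.83

D_1 = 1824.34000
D_2 = 2119.88308
D_3 = 2463.30414
D_4 = 2862.35941
D_5 = 3326.06163
Terminal value at year 5: TV = D_5×(1+g_2)/(r−g_2) = 3479.06047/0.064 = 54360.31983
P_0 = D_1/(1+r)^1 + D_2/(1+r)^2 + D_3/(1+r)^3 + D_4/(1+r)^4 + D_5/(1+r)^5 + TV/(1+r)^5
    = 1643.54955 + 1720.54466 + 1801.14676 + 1885.52480 + 1973.85569 + 32260.20400 = 41284.82546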